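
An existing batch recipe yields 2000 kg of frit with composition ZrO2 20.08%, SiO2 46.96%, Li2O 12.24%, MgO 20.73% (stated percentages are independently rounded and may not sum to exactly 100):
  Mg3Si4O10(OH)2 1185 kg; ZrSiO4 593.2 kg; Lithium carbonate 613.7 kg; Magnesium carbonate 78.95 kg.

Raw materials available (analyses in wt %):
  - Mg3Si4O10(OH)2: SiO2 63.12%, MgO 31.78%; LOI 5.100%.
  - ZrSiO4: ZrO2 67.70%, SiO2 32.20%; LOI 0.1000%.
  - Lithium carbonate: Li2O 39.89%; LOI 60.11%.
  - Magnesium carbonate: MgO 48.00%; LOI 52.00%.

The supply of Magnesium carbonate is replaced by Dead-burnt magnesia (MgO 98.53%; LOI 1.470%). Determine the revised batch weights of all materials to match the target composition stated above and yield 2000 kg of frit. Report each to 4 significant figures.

Revised batch per 2000 kg frit:
  Mg3Si4O10(OH)2: 1185 kg
  ZrSiO4: 593.2 kg
  Lithium carbonate: 613.7 kg
  Dead-burnt magnesia: 38.46 kg
Total batch = 2430 kg; LOI loss = 430.5 kg

Mid-chain values are shown rounded to 4 significant figures. All arithmetic keeps exact precision in every operation; each reported number takes exactly one rounding; all derived quantities, including glass mass, the four compositions, the yield, totals, ignition loss, are carried using the weight values at 2000 kg of glass in exact precision, precisely as stated by the problem or the answer.
The oxide mass targets at 2000 kg frit:
  ZrO2: 20.08% × 2000 = 401.6 kg
  SiO2: 46.96% × 2000 = 939.2 kg
  Li2O: 12.24% × 2000 = 244.8 kg
  MgO: 20.73% × 2000 = 414.6 kg
Per-oxide balance check given the weights on record, relative to the basis at hand (every target is met by its sum exact up to rounding of places):
  ZrO2: 593.2·0.6770 = 401.6 kg (target 401.6 kg)
  SiO2: 1185·0.6312 + 593.2·0.3220 = 939.0 kg (target 939.2 kg)
  Li2O: 613.7·0.3989 = 244.8 kg (target 244.8 kg)
  MgO: 1185·0.3178 + 38.46·0.9853 = 414.5 kg (target 414.6 kg)
Auditing the glass mass value: total charge less LOI = 2000 kg (summing oxide targets gives 2000 kg; the stated basis being 2000 kg — a pure rounding effect).
Whole-batch sum: Σ batch = 2430 kg; the LOI term Σ batch·LOI equals 430.5 kg; as yield: glass ÷ batch → 82.29%.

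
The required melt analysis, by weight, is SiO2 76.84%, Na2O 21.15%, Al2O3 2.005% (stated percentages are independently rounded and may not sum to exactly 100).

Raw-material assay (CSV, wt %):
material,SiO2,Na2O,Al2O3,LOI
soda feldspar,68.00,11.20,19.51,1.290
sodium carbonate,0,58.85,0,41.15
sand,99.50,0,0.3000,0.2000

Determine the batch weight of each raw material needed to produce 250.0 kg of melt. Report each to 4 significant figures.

Batch per 250.0 kg melt:
  soda feldspar: 22.96 kg
  sodium carbonate: 85.48 kg
  sand: 177.4 kg
Total batch = 285.8 kg; LOI loss = 35.83 kg; yield = 87.47%

All internal work maintains full float precision at every stage — intermediates are displayed (rounded to four significant digits) in the printout; exactly one rounding lands on every reported figure; derived quantities, including three oxide percentages, totals, LOI, glass mass, yield, are computed from the batch weights per 250.0 kg of glass at full float precision exactly as shown in the problem or answer text.
Target oxide masses per 250.0 kg melt:
  SiO2: 76.84% × 250.0 = 192.1 kg
  Na2O: 21.15% × 250.0 = 52.88 kg
  Al2O3: 2.005% × 250.0 = 5.012 kg
Mass-balance tally per oxide from the weights as reported, on the stated basis (oxide sums agree with the targets exact up to rounding of places):
  SiO2: 22.96·0.6800 + 177.4·0.9950 = 192.1 kg (target 192.1 kg)
  Na2O: 22.96·0.1120 + 85.48·0.5885 = 52.88 kg (target 52.88 kg)
  Al2O3: 22.96·0.1951 + 177.4·0.003000 = 5.012 kg (target 5.012 kg)
The glass-mass cross-check: batch total minus LOI = 250.0 kg (the Σ of target masses is 250.0 kg; the stated basis being 250.0 kg — a pure rounding effect).
Whole-batch sum: Σ batch = 285.8 kg; ignition loss, Σ(batch × LOI) = 35.83 kg; as yield: glass ÷ batch → 87.47%.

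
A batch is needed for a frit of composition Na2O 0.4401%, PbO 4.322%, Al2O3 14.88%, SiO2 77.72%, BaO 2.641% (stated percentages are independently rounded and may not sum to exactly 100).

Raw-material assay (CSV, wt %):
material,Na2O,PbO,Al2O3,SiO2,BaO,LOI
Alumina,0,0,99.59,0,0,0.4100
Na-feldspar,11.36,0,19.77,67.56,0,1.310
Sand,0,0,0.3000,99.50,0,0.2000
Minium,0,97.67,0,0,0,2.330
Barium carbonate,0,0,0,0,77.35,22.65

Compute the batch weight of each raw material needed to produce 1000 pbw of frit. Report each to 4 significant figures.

Each numeric step maintains full float precision at each step; in-progress results appear, with 4-significant-digit rounding, in the working. A single rounding produces each reported figure. The derived quantities, including the totals, the five compositions, LOI, glass mass, yield, are computed from the batch weights per 1000 pbw of glass in full float precision, exactly as printed in the question or the answer.
Target masses of each oxide per 1000 pbw frit:
  Na2O: 0.4401% × 1000 = 4.401 pbw
  PbO: 4.322% × 1000 = 43.22 pbw
  Al2O3: 14.88% × 1000 = 148.8 pbw
  SiO2: 77.72% × 1000 = 777.2 pbw
  BaO: 2.641% × 1000 = 26.41 pbw
A balance pass over the oxides, using the reported weights, on the stated basis (each sum matches its target mass given rounding of the digits):
  Na2O: 38.74·0.1136 = 4.401 pbw (target 4.401 pbw)
  PbO: 44.25·0.9767 = 43.22 pbw (target 43.22 pbw)
  Al2O3: 139.4·0.9959 + 38.74·0.1977 + 754.8·0.003000 = 148.8 pbw (target 148.8 pbw)
  SiO2: 38.74·0.6756 + 754.8·0.9950 = 777.2 pbw (target 777.2 pbw)
  BaO: 34.14·0.7735 = 26.41 pbw (target 26.41 pbw)
Mass balance on the glass: batch Σ − ignition loss = 1000 pbw (targets for the oxides total 1000 pbw; versus the stated basis of 1000 pbw — rounding explains the deltas).
Total batch = Σ batch = 1011 pbw; Σ batch·LOI gives LOI loss = 11.35 pbw; as yield: glass ÷ batch → 98.88%.

Batch per 1000 pbw frit:
  Alumina: 139.4 pbw
  Na-feldspar: 38.74 pbw
  Sand: 754.8 pbw
  Minium: 44.25 pbw
  Barium carbonate: 34.14 pbw
Total batch = 1011 pbw; LOI loss = 11.35 pbw; yield = 98.88%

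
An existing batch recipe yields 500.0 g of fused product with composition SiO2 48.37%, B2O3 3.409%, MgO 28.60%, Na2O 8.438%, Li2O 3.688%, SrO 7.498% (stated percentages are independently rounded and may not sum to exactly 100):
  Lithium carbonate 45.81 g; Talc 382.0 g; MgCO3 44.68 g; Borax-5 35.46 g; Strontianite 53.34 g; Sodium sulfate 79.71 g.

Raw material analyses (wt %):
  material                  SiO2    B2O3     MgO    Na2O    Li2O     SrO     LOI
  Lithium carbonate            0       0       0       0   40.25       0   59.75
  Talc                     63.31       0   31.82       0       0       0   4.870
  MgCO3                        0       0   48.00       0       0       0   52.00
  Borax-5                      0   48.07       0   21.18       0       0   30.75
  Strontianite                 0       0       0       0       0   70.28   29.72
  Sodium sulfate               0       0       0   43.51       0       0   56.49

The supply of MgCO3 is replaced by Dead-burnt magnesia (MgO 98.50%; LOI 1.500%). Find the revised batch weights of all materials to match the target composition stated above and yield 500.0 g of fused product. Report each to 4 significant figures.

Mid-chain values are printed rounded to four significant digits in the working; the working math carries full float precision through every step. Each reported number carries a single rounding — the derived quantities, which include yield, totals, net glass mass, six oxide percentages, ignition loss, are re-derived in full precision, precisely as stated by the question or the answer, using the weight values for 500.0 g of glass.
Oxide-by-oxide targets in 500.0 g fused product:
  SiO2: 48.37% × 500.0 = 241.8 g
  B2O3: 3.409% × 500.0 = 17.05 g
  MgO: 28.60% × 500.0 = 143.0 g
  Na2O: 8.438% × 500.0 = 42.19 g
  Li2O: 3.688% × 500.0 = 18.44 g
  SrO: 7.498% × 500.0 = 37.49 g
Per-oxide balance check working from each reported weight, per the basis as stated (every target is met by its sum given rounding of the digits):
  SiO2: 382.0·0.6331 = 241.8 g (target 241.8 g)
  B2O3: 35.46·0.4807 = 17.05 g (target 17.05 g)
  MgO: 382.0·0.3182 + 21.77·0.9850 = 143.0 g (target 143.0 g)
  Na2O: 35.46·0.2118 + 79.71·0.4351 = 42.19 g (target 42.19 g)
  Li2O: 45.81·0.4025 = 18.44 g (target 18.44 g)
  SrO: 53.34·0.7028 = 37.49 g (target 37.49 g)
Auditing the glass mass value: the batch minus its LOI: 500.0 g (oxide target masses add up to 500.0 g; with the basis standing at 500.0 g — gaps are rounding artifacts).
Summing the batch: Σ batch = 618.1 g; the LOI term Σ batch·LOI equals 118.1 g; yield: glass divided by total = 80.89%.

Revised batch per 500.0 g fused product:
  Lithium carbonate: 45.81 g
  Talc: 382.0 g
  Dead-burnt magnesia: 21.77 g
  Borax-5: 35.46 g
  Strontianite: 53.34 g
  Sodium sulfate: 79.71 g
Total batch = 618.1 g; LOI loss = 118.1 g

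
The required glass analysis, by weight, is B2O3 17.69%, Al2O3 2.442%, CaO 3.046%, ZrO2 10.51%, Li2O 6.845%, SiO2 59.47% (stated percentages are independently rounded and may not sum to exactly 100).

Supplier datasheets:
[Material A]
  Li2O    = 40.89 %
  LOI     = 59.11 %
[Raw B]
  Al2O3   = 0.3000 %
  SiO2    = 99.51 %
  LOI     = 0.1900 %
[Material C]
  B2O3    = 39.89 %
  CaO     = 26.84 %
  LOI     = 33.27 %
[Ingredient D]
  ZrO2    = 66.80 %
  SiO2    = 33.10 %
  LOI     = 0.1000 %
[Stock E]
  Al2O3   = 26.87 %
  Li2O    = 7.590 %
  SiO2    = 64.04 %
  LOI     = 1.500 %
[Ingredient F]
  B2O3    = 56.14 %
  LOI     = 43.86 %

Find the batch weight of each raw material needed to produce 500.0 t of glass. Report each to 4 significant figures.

Batch per 500.0 t glass:
  Material A: 75.77 t
  Raw B: 245.2 t
  Material C: 56.74 t
  Ingredient D: 78.67 t
  Stock E: 42.70 t
  Ingredient F: 117.2 t
Total batch = 616.3 t; LOI loss = 116.3 t; yield = 81.14%

Mid-chain values are shown rounded to 4 significant digits in the printout. All arithmetic holds exact precision end to end — every reported result is rounded once only; the derived quantities (the six compositions, glass mass, ignition loss, the totals, yield) are rebuilt at exact precision starting from the weights on 500.0 t of glass, precisely as stated by the question or the answer.
Target masses of each oxide per 500.0 t glass:
  B2O3: 17.69% × 500.0 = 88.45 t
  Al2O3: 2.442% × 500.0 = 12.21 t
  CaO: 3.046% × 500.0 = 15.23 t
  ZrO2: 10.51% × 500.0 = 52.55 t
  Li2O: 6.845% × 500.0 = 34.22 t
  SiO2: 59.47% × 500.0 = 297.4 t
A balance pass over the oxides, from the weights as reported, per the basis as stated (delivered sums recover each target net of answer rounding effects):
  B2O3: 56.74·0.3989 + 117.2·0.5614 = 88.43 t (target 88.45 t)
  Al2O3: 245.2·0.003000 + 42.70·0.2687 = 12.21 t (target 12.21 t)
  CaO: 56.74·0.2684 = 15.23 t (target 15.23 t)
  ZrO2: 78.67·0.6680 = 52.55 t (target 52.55 t)
  Li2O: 75.77·0.4089 + 42.70·0.07590 = 34.22 t (target 34.22 t)
  SiO2: 245.2·0.9951 + 78.67·0.3310 + 42.70·0.6404 = 297.4 t (target 297.4 t)
Auditing the glass mass value: total batch − LOI = 500.0 t (oxide target masses add up to 500.0 t; with the basis standing at 500.0 t — gaps are rounding artifacts).
Adding the batch up: Σ batch = 616.3 t; Σ batch·LOI gives LOI loss = 116.3 t; yield: glass divided by total = 81.14%.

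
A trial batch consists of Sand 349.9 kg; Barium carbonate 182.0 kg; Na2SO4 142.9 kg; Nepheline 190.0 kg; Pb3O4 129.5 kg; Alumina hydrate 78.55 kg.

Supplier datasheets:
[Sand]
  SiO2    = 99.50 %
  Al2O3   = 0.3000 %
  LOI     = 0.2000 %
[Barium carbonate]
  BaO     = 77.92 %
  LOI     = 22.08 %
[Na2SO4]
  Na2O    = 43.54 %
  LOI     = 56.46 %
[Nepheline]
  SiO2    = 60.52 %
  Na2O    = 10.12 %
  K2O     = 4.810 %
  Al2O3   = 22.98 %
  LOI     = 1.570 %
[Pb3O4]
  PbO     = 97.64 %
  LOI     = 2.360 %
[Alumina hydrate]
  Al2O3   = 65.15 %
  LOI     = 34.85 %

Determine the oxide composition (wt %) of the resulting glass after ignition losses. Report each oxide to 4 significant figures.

Glass mass = 917.9 kg (batch 1073 − LOI 155.0).
Composition: PbO 13.78%, SiO2 50.46%, BaO 15.45%, Na2O 8.873%, K2O 0.9957%, Al2O3 10.45%

All arithmetic maintains full precision from first step to last; intermediates are printed, rounded to 4 significant digits, in the printout; a single rounding produces each reported figure; all derived quantities are re-derived starting from the weights per 917.9 kg of glass at full precision (totals, the yield, glass mass, the six compositions, LOI) as set out in either problem or answer.
Delivered oxide masses:
  PbO: 129.5·0.9764 = 126.4 kg
  SiO2: 349.9·0.9950 + 190.0·0.6052 = 463.1 kg
  BaO: 182.0·0.7792 = 141.8 kg
  Na2O: 142.9·0.4354 + 190.0·0.1012 = 81.45 kg
  K2O: 190.0·0.04810 = 9.139 kg
  Al2O3: 349.9·0.003000 + 190.0·0.2298 + 78.55·0.6515 = 95.89 kg
LOI: 349.9·0.002000 + 182.0·0.2208 + 142.9·0.5646 + 190.0·0.01570 + 129.5·0.02360 + 78.55·0.3485 = 155.0 kg
The glass mass, total less LOI, = 1073 − 155.0 = 917.9 kg (consistent with Σ oxide mass)
wt % = oxide mass / glass mass × 100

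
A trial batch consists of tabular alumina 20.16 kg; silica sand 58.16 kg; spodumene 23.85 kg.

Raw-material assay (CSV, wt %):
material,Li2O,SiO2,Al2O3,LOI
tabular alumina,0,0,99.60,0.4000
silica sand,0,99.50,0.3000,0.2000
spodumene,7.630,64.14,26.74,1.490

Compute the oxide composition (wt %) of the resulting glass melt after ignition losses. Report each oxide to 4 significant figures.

Glass mass = 101.6 kg (batch 102.2 − LOI 0.5523).
Composition: Li2O 1.791%, SiO2 72.00%, Al2O3 26.21%

Working values are displayed with 4-significant-digit rounding on the page — each numeric step maintains full precision in every operation. A single rounding yields each reported number. Derived quantities, which include glass mass, yield, totals, ignition loss, three oxide percentages, are computed at full precision, as quoted within either problem or answer, from the batch weights for 101.6 kg of glass.
Mass of each oxide from the mix:
  Li2O: 23.85·0.07630 = 1.820 kg
  SiO2: 58.16·0.9950 + 23.85·0.6414 = 73.17 kg
  Al2O3: 20.16·0.9960 + 58.16·0.003000 + 23.85·0.2674 = 26.63 kg
LOI: 20.16·0.004000 + 58.16·0.002000 + 23.85·0.01490 = 0.5523 kg
Resulting glass, batch − LOI: 102.2 − 0.5523 = 101.6 kg (the oxide masses sum to this)
wt % = oxide mass / glass mass × 100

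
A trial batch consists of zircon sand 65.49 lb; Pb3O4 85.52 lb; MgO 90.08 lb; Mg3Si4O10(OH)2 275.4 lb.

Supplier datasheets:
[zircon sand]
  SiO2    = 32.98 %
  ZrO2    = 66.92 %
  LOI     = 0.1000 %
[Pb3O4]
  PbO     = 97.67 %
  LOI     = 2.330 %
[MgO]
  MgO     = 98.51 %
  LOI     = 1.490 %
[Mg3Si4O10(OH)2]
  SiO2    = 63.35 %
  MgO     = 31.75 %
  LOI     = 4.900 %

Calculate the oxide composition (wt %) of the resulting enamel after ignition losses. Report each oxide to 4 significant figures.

In-progress results are printed (rounded to four significant digits) within the worked lines; all arithmetic keeps full float precision from start to finish. Every reported figure is rounded exactly once. Derived quantities, including the four compositions, glass mass, the totals, ignition loss, the yield, are recomputed from the batch weights at 499.6 lb of glass in exact precision, as set out in question or answer.
Mass of each oxide from the mix:
  PbO: 85.52·0.9767 = 83.53 lb
  SiO2: 65.49·0.3298 + 275.4·0.6335 = 196.1 lb
  MgO: 90.08·0.9851 + 275.4·0.3175 = 176.2 lb
  ZrO2: 65.49·0.6692 = 43.83 lb
LOI: 65.49·0.001000 + 85.52·0.02330 + 90.08·0.01490 + 275.4·0.04900 = 16.89 lb
batch − LOI leaves glass = 516.5 − 16.89 = 499.6 lb (= Σ oxide masses)
oxide / glass × 100 gives the wt %

Glass mass = 499.6 lb (batch 516.5 − LOI 16.89).
Composition: PbO 16.72%, SiO2 39.24%, MgO 35.26%, ZrO2 8.772%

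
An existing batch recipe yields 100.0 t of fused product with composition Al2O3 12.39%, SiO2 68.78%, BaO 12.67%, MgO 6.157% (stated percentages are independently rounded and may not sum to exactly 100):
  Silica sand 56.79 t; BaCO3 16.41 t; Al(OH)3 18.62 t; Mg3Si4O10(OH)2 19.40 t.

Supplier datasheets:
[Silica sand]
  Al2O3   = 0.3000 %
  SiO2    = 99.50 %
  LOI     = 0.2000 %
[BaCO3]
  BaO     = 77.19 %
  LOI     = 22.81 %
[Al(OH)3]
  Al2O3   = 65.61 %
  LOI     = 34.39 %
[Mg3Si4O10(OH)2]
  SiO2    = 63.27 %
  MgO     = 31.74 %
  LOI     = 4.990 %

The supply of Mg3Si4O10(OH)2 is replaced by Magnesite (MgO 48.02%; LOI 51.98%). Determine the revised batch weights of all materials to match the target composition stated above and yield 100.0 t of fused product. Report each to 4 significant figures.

In-progress results are printed with 4-significant-digit rounding alongside each step. Each numeric step carries exact precision in all steps. Every reported value sees exactly one rounding; derived quantities (LOI, glass mass, four oxide percentages, the totals, the yield) are re-derived from the batch weights on 100.0 t of glass at exact precision, exactly as printed in problem or answer.
Oxide-by-oxide targets in 100.0 t fused product:
  Al2O3: 12.39% × 100.0 = 12.39 t
  SiO2: 68.78% × 100.0 = 68.78 t
  BaO: 12.67% × 100.0 = 12.67 t
  MgO: 6.157% × 100.0 = 6.157 t
Oxide-by-oxide audit given the weights on record, versus the basis set out (sums match the target masses up to rounding of the answer):
  Al2O3: 69.13·0.003000 + 18.57·0.6561 = 12.39 t (target 12.39 t)
  SiO2: 69.13·0.9950 = 68.78 t (target 68.78 t)
  BaO: 16.41·0.7719 = 12.67 t (target 12.67 t)
  MgO: 12.82·0.4802 = 6.156 t (target 6.157 t)
Auditing the glass mass value: Σ batch − LOI loss = 100.0 t (per-oxide target masses sum to 100.0 t; basis as stated: 100.0 t — differing by rounding only).
Batch total: Σ batch = 116.9 t; ignition loss, Σ(batch × LOI) = 16.93 t; yield = glass ÷ total batch = 85.52%.

Revised batch per 100.0 t fused product:
  Silica sand: 69.13 t
  BaCO3: 16.41 t
  Al(OH)3: 18.57 t
  Magnesite: 12.82 t
Total batch = 116.9 t; LOI loss = 16.93 t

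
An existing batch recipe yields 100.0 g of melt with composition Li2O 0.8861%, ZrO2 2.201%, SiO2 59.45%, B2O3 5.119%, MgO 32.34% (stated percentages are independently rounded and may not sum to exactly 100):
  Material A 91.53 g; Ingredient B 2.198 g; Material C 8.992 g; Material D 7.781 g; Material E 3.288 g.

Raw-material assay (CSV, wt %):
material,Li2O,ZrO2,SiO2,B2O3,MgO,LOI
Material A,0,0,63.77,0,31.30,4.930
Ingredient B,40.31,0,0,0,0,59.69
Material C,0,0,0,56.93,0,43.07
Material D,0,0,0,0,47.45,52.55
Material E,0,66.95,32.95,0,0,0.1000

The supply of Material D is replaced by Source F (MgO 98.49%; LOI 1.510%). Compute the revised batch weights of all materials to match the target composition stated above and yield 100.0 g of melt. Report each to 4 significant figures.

Revised batch per 100.0 g melt:
  Material A: 91.53 g
  Ingredient B: 2.198 g
  Material C: 8.992 g
  Source F: 3.749 g
  Material E: 3.288 g
Total batch = 109.8 g; LOI loss = 9.757 g

All arithmetic maintains full float precision from start to finish. Working values appear rounded to 4 significant digits between the steps; each reported figure is rounded just once — derived quantities, which include five oxide percentages, yield, the totals, glass mass, LOI, are rebuilt in exact precision, as quoted within the problem or answer text, from the batch weights per 100.0 g of glass.
Target masses of each oxide per 100.0 g melt:
  Li2O: 0.8861% × 100.0 = 0.8861 g
  ZrO2: 2.201% × 100.0 = 2.201 g
  SiO2: 59.45% × 100.0 = 59.45 g
  B2O3: 5.119% × 100.0 = 5.119 g
  MgO: 32.34% × 100.0 = 32.34 g
A balance pass over the oxides, on the weights just shown, relative to the basis at hand (sums match the target masses exact up to rounding of places):
  Li2O: 2.198·0.4031 = 0.8860 g (target 0.8861 g)
  ZrO2: 3.288·0.6695 = 2.201 g (target 2.201 g)
  SiO2: 91.53·0.6377 + 3.288·0.3295 = 59.45 g (target 59.45 g)
  B2O3: 8.992·0.5693 = 5.119 g (target 5.119 g)
  MgO: 91.53·0.3130 + 3.749·0.9849 = 32.34 g (target 32.34 g)
Mass balance on the glass: batch Σ − ignition loss = 100.0 g (oxide target masses add up to 100.0 g; against the stated basis, 100.0 g — gaps are rounding artifacts).
Batch grand total — Σ batch = 109.8 g; the LOI term Σ batch·LOI equals 9.757 g; yield: glass divided by total = 91.11%.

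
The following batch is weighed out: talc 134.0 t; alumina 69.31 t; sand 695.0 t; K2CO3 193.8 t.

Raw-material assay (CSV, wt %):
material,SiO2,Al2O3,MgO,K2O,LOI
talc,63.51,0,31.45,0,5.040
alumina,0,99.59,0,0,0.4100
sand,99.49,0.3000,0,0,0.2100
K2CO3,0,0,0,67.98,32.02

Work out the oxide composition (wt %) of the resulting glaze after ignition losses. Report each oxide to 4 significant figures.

All internal work holds exact precision from first step to last; working values are printed rounded to four significant figures alongside each step; each reported value includes exactly one rounding — all derived quantities, including LOI, yield, the four compositions, the totals, glass mass, are re-derived using the weight values for 1022 t of glass in full float precision as given in the question or the answer.
What the batch supplies per oxide:
  SiO2: 134.0·0.6351 + 695.0·0.9949 = 776.6 t
  Al2O3: 69.31·0.9959 + 695.0·0.003000 = 71.11 t
  MgO: 134.0·0.3145 = 42.14 t
  K2O: 193.8·0.6798 = 131.7 t
LOI: 134.0·0.05040 + 69.31·0.004100 + 695.0·0.002100 + 193.8·0.3202 = 70.55 t
Resulting glass, batch − LOI: 1092 − 70.55 = 1022 t (= Σ oxide masses)
wt %: oxide over glass, times 100

Glass mass = 1022 t (batch 1092 − LOI 70.55).
Composition: SiO2 76.02%, Al2O3 6.961%, MgO 4.125%, K2O 12.90%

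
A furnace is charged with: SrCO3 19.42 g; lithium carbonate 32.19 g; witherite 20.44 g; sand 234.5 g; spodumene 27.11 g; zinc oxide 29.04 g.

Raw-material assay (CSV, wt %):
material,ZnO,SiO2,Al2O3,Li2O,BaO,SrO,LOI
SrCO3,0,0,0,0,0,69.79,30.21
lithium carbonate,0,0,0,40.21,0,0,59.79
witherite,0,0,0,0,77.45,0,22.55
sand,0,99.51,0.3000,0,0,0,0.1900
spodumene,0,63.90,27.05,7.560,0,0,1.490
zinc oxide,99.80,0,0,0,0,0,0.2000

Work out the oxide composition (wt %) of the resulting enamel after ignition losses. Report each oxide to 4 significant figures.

The intermediate values are shown with 4-significant-digit rounding between the steps — full float precision is held throughout; a single rounding completes each reported number — derived quantities (the totals, six oxide percentages, yield, glass mass, ignition loss) are rebuilt from the batch weights at 332.1 g of glass in exact precision as quoted within question or answer.
Per-oxide mass from batch:
  ZnO: 29.04·0.9980 = 28.98 g
  SiO2: 234.5·0.9951 + 27.11·0.6390 = 250.7 g
  Al2O3: 234.5·0.003000 + 27.11·0.2705 = 8.037 g
  Li2O: 32.19·0.4021 + 27.11·0.07560 = 14.99 g
  BaO: 20.44·0.7745 = 15.83 g
  SrO: 19.42·0.6979 = 13.55 g
LOI: 19.42·0.3021 + 32.19·0.5979 + 20.44·0.2255 + 234.5·0.001900 + 27.11·0.01490 + 29.04·0.002000 = 30.63 g
The glass mass, total less LOI, = 362.7 − 30.63 = 332.1 g (= the summed oxide contributions)
each oxide over glass, ×100, is wt %

Glass mass = 332.1 g (batch 362.7 − LOI 30.63).
Composition: ZnO 8.728%, SiO2 75.49%, Al2O3 2.420%, Li2O 4.515%, BaO 4.767%, SrO 4.081%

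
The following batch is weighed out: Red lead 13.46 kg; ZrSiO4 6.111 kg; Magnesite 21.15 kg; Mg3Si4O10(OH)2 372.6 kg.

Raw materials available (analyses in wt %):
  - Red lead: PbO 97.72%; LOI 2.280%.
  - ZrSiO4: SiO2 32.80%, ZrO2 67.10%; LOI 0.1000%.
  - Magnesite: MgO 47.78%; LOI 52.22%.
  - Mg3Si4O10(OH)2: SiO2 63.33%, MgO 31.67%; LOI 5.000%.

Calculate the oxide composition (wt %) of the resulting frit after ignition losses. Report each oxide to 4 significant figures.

Glass mass = 383.3 kg (batch 413.3 − LOI 29.99).
Composition: PbO 3.431%, SiO2 62.08%, ZrO2 1.070%, MgO 33.42%

Mid-chain values are rounded to four significant digits wherever printed. Each numeric step maintains full float precision in all steps; a single rounding yields every reported result — derived quantities (yield, the four compositions, LOI, glass mass, totals) are computed using the weight values on 383.3 kg of glass at full precision, as written in the question or the answer.
Oxide masses out of the charge:
  PbO: 13.46·0.9772 = 13.15 kg
  SiO2: 6.111·0.3280 + 372.6·0.6333 = 238.0 kg
  ZrO2: 6.111·0.6710 = 4.100 kg
  MgO: 21.15·0.4778 + 372.6·0.3167 = 128.1 kg
LOI: 13.46·0.02280 + 6.111·0.001000 + 21.15·0.5222 + 372.6·0.05000 = 29.99 kg
The glass mass, total less LOI, = 413.3 − 29.99 = 383.3 kg (= Σ oxide masses)
wt % = oxide mass / glass mass × 100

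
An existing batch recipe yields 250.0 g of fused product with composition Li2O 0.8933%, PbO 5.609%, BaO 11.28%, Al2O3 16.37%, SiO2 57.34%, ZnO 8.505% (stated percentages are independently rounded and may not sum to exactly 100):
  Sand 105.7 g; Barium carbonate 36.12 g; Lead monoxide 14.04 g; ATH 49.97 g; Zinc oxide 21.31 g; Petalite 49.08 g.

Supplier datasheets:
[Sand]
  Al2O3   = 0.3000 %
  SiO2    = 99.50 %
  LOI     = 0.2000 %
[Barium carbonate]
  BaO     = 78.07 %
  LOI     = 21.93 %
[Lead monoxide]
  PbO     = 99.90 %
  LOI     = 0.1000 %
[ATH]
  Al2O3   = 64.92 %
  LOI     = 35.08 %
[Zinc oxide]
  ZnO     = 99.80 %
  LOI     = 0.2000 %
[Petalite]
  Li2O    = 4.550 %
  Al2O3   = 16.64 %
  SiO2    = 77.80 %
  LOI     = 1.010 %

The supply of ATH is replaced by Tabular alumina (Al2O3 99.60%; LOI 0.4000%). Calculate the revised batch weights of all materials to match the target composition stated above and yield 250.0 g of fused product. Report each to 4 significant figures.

Revised batch per 250.0 g fused product:
  Sand: 105.7 g
  Barium carbonate: 36.12 g
  Lead monoxide: 14.04 g
  Tabular alumina: 32.57 g
  Zinc oxide: 21.31 g
  Petalite: 49.08 g
Total batch = 258.8 g; LOI loss = 8.815 g

Exact precision is maintained in all steps; values along the way appear, rounded to 4 significant figures, within the worked lines — every reported value is rounded exactly once — derived quantities (the totals, yield, six oxide percentages, LOI, glass mass) are rebuilt in full precision starting from the weights at 250.0 g of glass exactly as shown in problem or answer.
Target oxide masses per 250.0 g fused product:
  Li2O: 0.8933% × 250.0 = 2.233 g
  PbO: 5.609% × 250.0 = 14.02 g
  BaO: 11.28% × 250.0 = 28.20 g
  Al2O3: 16.37% × 250.0 = 40.93 g
  SiO2: 57.34% × 250.0 = 143.4 g
  ZnO: 8.505% × 250.0 = 21.26 g
Per-oxide balance check on the weights just shown, per the basis as stated (oxide sums agree with the targets inside rounding margins):
  Li2O: 49.08·0.04550 = 2.233 g (target 2.233 g)
  PbO: 14.04·0.9990 = 14.03 g (target 14.02 g)
  BaO: 36.12·0.7807 = 28.20 g (target 28.20 g)
  Al2O3: 105.7·0.003000 + 32.57·0.9960 + 49.08·0.1664 = 40.92 g (target 40.93 g)
  SiO2: 105.7·0.9950 + 49.08·0.7780 = 143.4 g (target 143.4 g)
  ZnO: 21.31·0.9980 = 21.27 g (target 21.26 g)
Glass-mass sanity pass: batch total minus LOI = 250.0 g (targets for the oxides total 250.0 g; with the basis standing at 250.0 g — gaps are rounding artifacts).
Whole-batch sum: Σ batch = 258.8 g; the LOI term Σ batch·LOI equals 8.815 g; the yield ratio, glass ÷ batch: 96.59%.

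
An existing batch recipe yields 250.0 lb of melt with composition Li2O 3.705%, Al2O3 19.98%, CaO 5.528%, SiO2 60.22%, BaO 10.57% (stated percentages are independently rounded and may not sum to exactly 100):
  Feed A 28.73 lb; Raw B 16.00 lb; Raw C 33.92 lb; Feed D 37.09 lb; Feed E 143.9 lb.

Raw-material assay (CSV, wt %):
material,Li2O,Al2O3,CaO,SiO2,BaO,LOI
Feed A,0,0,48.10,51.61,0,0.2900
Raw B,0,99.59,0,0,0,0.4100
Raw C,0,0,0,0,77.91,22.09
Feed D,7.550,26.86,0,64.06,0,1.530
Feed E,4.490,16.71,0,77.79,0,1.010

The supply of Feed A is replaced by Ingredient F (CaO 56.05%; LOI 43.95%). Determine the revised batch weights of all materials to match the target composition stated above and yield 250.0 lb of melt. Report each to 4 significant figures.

The whole derivation maintains full precision through every step — the intermediate values appear (rounded to four significant digits) in the working; a single rounding produces each reported number — all derived quantities (glass mass, totals, the five compositions, yield, LOI) are carried from the batch weights on 250.0 lb of glass at full float precision, as written in the question or the answer.
Per-oxide target masses for 250.0 lb melt:
  Li2O: 3.705% × 250.0 = 9.262 lb
  Al2O3: 19.98% × 250.0 = 49.95 lb
  CaO: 5.528% × 250.0 = 13.82 lb
  SiO2: 60.22% × 250.0 = 150.6 lb
  BaO: 10.57% × 250.0 = 26.42 lb
Checking each oxide sum given the weights on record, per the basis as stated (oxide sums agree with the targets modulo rounding of the values):
  Li2O: 14.87·0.07550 + 181.3·0.04490 = 9.263 lb (target 9.262 lb)
  Al2O3: 15.73·0.9959 + 14.87·0.2686 + 181.3·0.1671 = 49.95 lb (target 49.95 lb)
  CaO: 24.66·0.5605 = 13.82 lb (target 13.82 lb)
  SiO2: 14.87·0.6406 + 181.3·0.7779 = 150.6 lb (target 150.6 lb)
  BaO: 33.92·0.7791 = 26.43 lb (target 26.42 lb)
Mass balance on the glass: batch Σ − ignition loss = 250.0 lb (the Σ of target masses is 250.0 lb; basis as stated: 250.0 lb — deltas are rounding alone).
Batch total: Σ batch = 270.5 lb; the LOI term Σ batch·LOI equals 20.45 lb; glass ÷ batch gives a yield of 92.44%.

Revised batch per 250.0 lb melt:
  Ingredient F: 24.66 lb
  Raw B: 15.73 lb
  Raw C: 33.92 lb
  Feed D: 14.87 lb
  Feed E: 181.3 lb
Total batch = 270.5 lb; LOI loss = 20.45 lb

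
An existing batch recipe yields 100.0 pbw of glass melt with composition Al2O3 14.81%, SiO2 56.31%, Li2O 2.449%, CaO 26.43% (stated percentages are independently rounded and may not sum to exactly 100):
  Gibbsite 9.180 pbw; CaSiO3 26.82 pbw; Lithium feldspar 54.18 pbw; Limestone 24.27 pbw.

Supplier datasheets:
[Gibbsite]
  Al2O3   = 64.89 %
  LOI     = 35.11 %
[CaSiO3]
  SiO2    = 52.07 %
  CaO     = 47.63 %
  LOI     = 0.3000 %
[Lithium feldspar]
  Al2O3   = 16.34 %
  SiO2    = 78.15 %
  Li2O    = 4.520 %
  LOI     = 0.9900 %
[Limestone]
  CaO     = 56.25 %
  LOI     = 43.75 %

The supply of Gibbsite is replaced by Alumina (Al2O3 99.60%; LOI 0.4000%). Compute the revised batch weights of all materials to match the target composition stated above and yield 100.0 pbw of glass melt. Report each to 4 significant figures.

Revised batch per 100.0 pbw glass melt:
  Alumina: 5.981 pbw
  CaSiO3: 26.82 pbw
  Lithium feldspar: 54.18 pbw
  Limestone: 24.27 pbw
Total batch = 111.3 pbw; LOI loss = 11.26 pbw

The working math maintains full precision at all times. Mid-chain values appear, rounded to four significant figures, in the printout — each reported result takes exactly one rounding. Derived quantities, including net glass mass, the yield, the totals, ignition loss, the four compositions, are re-derived starting from the weights for 100.0 pbw of glass at exact precision, exactly as shown in problem or answer.
Target oxide masses per 100.0 pbw glass melt:
  Al2O3: 14.81% × 100.0 = 14.81 pbw
  SiO2: 56.31% × 100.0 = 56.31 pbw
  Li2O: 2.449% × 100.0 = 2.449 pbw
  CaO: 26.43% × 100.0 = 26.43 pbw
Per-oxide balance check applying the batch weights above, versus the basis set out (oxide sums agree with the targets exact up to rounding of places):
  Al2O3: 5.981·0.9960 + 54.18·0.1634 = 14.81 pbw (target 14.81 pbw)
  SiO2: 26.82·0.5207 + 54.18·0.7815 = 56.31 pbw (target 56.31 pbw)
  Li2O: 54.18·0.04520 = 2.449 pbw (target 2.449 pbw)
  CaO: 26.82·0.4763 + 24.27·0.5625 = 26.43 pbw (target 26.43 pbw)
Mass balance on the glass: the batch minus its LOI: 99.99 pbw (targets for the oxides total 100.0 pbw; the stated basis being 100.0 pbw — differing by rounding only).
Batch grand total — Σ batch = 111.3 pbw; loss to ignition Σ batch·LOI = 11.26 pbw; as yield: glass ÷ batch → 89.88%.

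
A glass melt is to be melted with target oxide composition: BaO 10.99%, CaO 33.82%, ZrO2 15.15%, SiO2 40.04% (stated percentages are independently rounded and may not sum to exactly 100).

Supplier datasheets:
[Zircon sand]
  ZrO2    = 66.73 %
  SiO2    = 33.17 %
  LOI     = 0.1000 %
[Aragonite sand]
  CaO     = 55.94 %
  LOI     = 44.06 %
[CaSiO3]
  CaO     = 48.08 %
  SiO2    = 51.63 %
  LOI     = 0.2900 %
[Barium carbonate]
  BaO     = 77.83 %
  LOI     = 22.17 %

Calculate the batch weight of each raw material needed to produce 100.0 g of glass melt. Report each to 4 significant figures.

Batch per 100.0 g glass melt:
  Zircon sand: 22.70 g
  Aragonite sand: 6.339 g
  CaSiO3: 62.97 g
  Barium carbonate: 14.12 g
Total batch = 106.1 g; LOI loss = 6.129 g; yield = 94.23%

The intermediate values are displayed, rounded to 4 significant digits, at each printed step — all internal work carries full precision through the solve — every reported value is rounded exactly once; all derived quantities, including ignition loss, the totals, the yield, glass mass, four oxide percentages, are carried starting from the weights per 100.0 g of glass at exact precision as set out in the problem or answer text.
The oxide mass targets at 100.0 g glass melt:
  BaO: 10.99% × 100.0 = 10.99 g
  CaO: 33.82% × 100.0 = 33.82 g
  ZrO2: 15.15% × 100.0 = 15.15 g
  SiO2: 40.04% × 100.0 = 40.04 g
Oxide-by-oxide audit with the batch weights as given, under the basis named above (each sum matches its target mass once rounding is allowed for):
  BaO: 14.12·0.7783 = 10.99 g (target 10.99 g)
  CaO: 6.339·0.5594 + 62.97·0.4808 = 33.82 g (target 33.82 g)
  ZrO2: 22.70·0.6673 = 15.15 g (target 15.15 g)
  SiO2: 22.70·0.3317 + 62.97·0.5163 = 40.04 g (target 40.04 g)
Glass mass check: batch Σ − ignition loss = 100.0 g (the targets, summed, come to 100.0 g; basis as stated: 100.0 g — differing by rounding only).
Whole-batch sum: Σ batch = 106.1 g; ignition loss, Σ(batch × LOI) = 6.129 g; yield = glass ÷ total batch = 94.23%.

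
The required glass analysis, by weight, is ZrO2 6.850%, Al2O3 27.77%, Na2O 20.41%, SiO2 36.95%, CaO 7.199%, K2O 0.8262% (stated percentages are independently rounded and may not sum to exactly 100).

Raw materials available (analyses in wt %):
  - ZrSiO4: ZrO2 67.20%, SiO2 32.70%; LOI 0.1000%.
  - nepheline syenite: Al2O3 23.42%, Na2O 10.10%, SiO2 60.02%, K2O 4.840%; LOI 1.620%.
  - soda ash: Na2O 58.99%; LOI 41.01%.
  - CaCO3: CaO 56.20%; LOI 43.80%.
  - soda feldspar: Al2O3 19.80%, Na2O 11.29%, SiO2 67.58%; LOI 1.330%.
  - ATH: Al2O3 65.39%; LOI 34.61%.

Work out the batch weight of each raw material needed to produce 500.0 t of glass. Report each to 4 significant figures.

Each numeric step runs at exact precision in every operation. The intermediate values are displayed (rounded to 4 significant figures) within the worked lines; exactly one rounding lands on every reported result; derived quantities are carried in exact precision (yield, glass mass, six oxide percentages, ignition loss, the totals) from the batch weights on 500.0 t of glass as they appear in problem or answer.
Target masses of each oxide per 500.0 t glass:
  ZrO2: 6.850% × 500.0 = 34.25 t
  Al2O3: 27.77% × 500.0 = 138.8 t
  Na2O: 20.41% × 500.0 = 102.0 t
  SiO2: 36.95% × 500.0 = 184.8 t
  CaO: 7.199% × 500.0 = 35.99 t
  K2O: 0.8262% × 500.0 = 4.131 t
Balance tally, oxide-wise, working from each reported weight, against the basis in use (oxide sums agree with the targets net of answer rounding effects):
  ZrO2: 50.97·0.6720 = 34.25 t (target 34.25 t)
  Al2O3: 85.35·0.2342 + 172.9·0.1980 + 129.4·0.6539 = 138.8 t (target 138.8 t)
  Na2O: 85.35·0.1010 + 125.3·0.5899 + 172.9·0.1129 = 102.1 t (target 102.0 t)
  SiO2: 50.97·0.3270 + 85.35·0.6002 + 172.9·0.6758 = 184.7 t (target 184.8 t)
  CaO: 64.05·0.5620 = 36.00 t (target 35.99 t)
  K2O: 85.35·0.04840 = 4.131 t (target 4.131 t)
The glass-mass cross-check: net batch after ignition = 500.0 t (per-oxide target masses sum to 500.0 t; against the stated basis, 500.0 t — deltas are rounding alone).
Batch grand total — Σ batch = 628.0 t; LOI removed, Σ of batch·LOI: 128.0 t; the yield ratio, glass ÷ batch: 79.62%.

Batch per 500.0 t glass:
  ZrSiO4: 50.97 t
  nepheline syenite: 85.35 t
  soda ash: 125.3 t
  CaCO3: 64.05 t
  soda feldspar: 172.9 t
  ATH: 129.4 t
Total batch = 628.0 t; LOI loss = 128.0 t; yield = 79.62%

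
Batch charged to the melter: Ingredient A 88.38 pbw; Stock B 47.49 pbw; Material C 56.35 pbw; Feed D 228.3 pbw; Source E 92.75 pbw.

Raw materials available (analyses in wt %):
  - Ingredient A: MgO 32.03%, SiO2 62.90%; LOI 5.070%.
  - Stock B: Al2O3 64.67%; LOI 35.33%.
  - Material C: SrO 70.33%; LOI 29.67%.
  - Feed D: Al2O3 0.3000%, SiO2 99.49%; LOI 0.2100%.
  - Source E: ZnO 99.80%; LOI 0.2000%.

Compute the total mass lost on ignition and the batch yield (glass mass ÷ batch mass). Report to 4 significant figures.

LOI loss = 38.64 pbw; glass = 474.6 pbw; yield = 92.47%

The intermediate values are shown, rounded to 4 significant digits, when written out. Each numeric step holds exact precision from start to finish. Every reported number is rounded once only; derived quantities, including yield, totals, five oxide percentages, ignition loss, net glass mass, are recomputed from the batch weights for 474.6 pbw of glass at full precision exactly as printed in problem or answer.
Each material's LOI contribution:
  Ingredient A: 88.38 × 0.05070 = 4.481 pbw
  Stock B: 47.49 × 0.3533 = 16.78 pbw
  Material C: 56.35 × 0.2967 = 16.72 pbw
  Feed D: 228.3 × 0.002100 = 0.4794 pbw
  Source E: 92.75 × 0.002000 = 0.1855 pbw
Total LOI = 38.64 pbw
Glass = batch − LOI = 513.3 − 38.64 = 474.6 pbw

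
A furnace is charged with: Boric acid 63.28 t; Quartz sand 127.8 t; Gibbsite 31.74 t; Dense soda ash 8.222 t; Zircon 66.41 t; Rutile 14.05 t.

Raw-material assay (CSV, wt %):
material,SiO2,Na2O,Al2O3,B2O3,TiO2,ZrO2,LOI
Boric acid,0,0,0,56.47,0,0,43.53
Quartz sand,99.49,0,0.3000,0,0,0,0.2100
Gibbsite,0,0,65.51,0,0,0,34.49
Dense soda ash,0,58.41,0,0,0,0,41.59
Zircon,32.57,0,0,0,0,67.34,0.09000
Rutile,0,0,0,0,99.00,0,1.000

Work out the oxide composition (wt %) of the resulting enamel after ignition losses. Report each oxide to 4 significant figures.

Intermediates are displayed rounded to four significant figures between the steps — all arithmetic maintains exact precision at every stage. A single rounding completes each reported value. The derived quantities, which include the six compositions, LOI, the totals, yield, net glass mass, are computed in exact precision, as written in question or answer, from the weighed amounts on 269.1 t of glass.
Per-oxide mass from batch:
  SiO2: 127.8·0.9949 + 66.41·0.3257 = 148.8 t
  Na2O: 8.222·0.5841 = 4.802 t
  Al2O3: 127.8·0.003000 + 31.74·0.6551 = 21.18 t
  B2O3: 63.28·0.5647 = 35.73 t
  TiO2: 14.05·0.9900 = 13.91 t
  ZrO2: 66.41·0.6734 = 44.72 t
LOI: 63.28·0.4353 + 127.8·0.002100 + 31.74·0.3449 + 8.222·0.4159 + 66.41·9.000e-04 + 14.05·0.01000 = 42.38 t
Resulting glass, batch − LOI: 311.5 − 42.38 = 269.1 t (consistent with Σ oxide mass)
each wt % is 100 × oxide ÷ glass

Glass mass = 269.1 t (batch 311.5 − LOI 42.38).
Composition: SiO2 55.28%, Na2O 1.785%, Al2O3 7.869%, B2O3 13.28%, TiO2 5.168%, ZrO2 16.62%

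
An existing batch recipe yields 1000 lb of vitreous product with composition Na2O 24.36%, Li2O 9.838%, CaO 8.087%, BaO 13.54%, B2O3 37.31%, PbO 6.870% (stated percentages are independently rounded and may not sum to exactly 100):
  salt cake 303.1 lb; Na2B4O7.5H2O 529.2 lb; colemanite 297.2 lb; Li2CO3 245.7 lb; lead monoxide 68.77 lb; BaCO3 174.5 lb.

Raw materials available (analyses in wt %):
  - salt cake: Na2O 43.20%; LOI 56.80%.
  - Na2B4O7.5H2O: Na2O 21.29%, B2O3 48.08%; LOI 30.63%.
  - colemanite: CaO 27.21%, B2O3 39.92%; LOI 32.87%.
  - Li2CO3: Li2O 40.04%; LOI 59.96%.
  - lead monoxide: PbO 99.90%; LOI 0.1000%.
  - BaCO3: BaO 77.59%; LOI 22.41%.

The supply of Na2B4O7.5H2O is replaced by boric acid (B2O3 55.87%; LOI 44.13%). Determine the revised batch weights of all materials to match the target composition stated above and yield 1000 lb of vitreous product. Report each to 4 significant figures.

Revised batch per 1000 lb vitreous product:
  salt cake: 563.9 lb
  boric acid: 455.4 lb
  colemanite: 297.2 lb
  Li2CO3: 245.7 lb
  lead monoxide: 68.77 lb
  BaCO3: 174.5 lb
Total batch = 1805 lb; LOI loss = 805.4 lb

The working math maintains exact precision from first step to last — in-progress results are shown rounded off to 4 significant figures as written — every reported result takes a single rounding — all derived quantities, which include glass mass, totals, six oxide percentages, LOI, yield, are recomputed in full precision, as given in problem or answer, from the weighed amounts for 1000 lb of glass.
Per-oxide target masses for 1000 lb vitreous product:
  Na2O: 24.36% × 1000 = 243.6 lb
  Li2O: 9.838% × 1000 = 98.38 lb
  CaO: 8.087% × 1000 = 80.87 lb
  BaO: 13.54% × 1000 = 135.4 lb
  B2O3: 37.31% × 1000 = 373.1 lb
  PbO: 6.870% × 1000 = 68.70 lb
Per-oxide balance check with the batch weights as given, at the basis given (every target is met by its sum within answer rounding):
  Na2O: 563.9·0.4320 = 243.6 lb (target 243.6 lb)
  Li2O: 245.7·0.4004 = 98.38 lb (target 98.38 lb)
  CaO: 297.2·0.2721 = 80.87 lb (target 80.87 lb)
  BaO: 174.5·0.7759 = 135.4 lb (target 135.4 lb)
  B2O3: 455.4·0.5587 + 297.2·0.3992 = 373.1 lb (target 373.1 lb)
  PbO: 68.77·0.9990 = 68.70 lb (target 68.70 lb)
Glass-mass sanity pass: the batch minus its LOI: 1000 lb (targets for the oxides total 1000 lb; the stated basis being 1000 lb — differing by rounding only).
Batch grand total — Σ batch = 1805 lb; ignition loss, Σ(batch × LOI) = 805.4 lb; as yield: glass ÷ batch → 55.39%.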